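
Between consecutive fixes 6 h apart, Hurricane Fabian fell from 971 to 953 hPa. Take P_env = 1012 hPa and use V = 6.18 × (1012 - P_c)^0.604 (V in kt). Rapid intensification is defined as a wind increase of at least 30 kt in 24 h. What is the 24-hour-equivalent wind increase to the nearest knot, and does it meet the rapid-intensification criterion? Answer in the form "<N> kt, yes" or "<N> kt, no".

57 kt, yes

V₁: ΔP = 41, V ≈ 6.18 × 41^0.604 ≈ 58.23 kt.
V₂: ΔP = 59, V ≈ 6.18 × 59^0.604 ≈ 72.54 kt.
ΔV over 6 h = 14.31 kt → 24 h equivalent = 14.31 × 24/6 ≈ 57.24 kt.
57 kt ≥ 30 kt ⇒ rapid intensification.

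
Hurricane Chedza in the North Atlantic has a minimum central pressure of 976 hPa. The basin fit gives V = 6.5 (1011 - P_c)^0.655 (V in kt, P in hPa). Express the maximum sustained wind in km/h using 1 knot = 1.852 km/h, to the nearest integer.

124 km/h

ΔP = 1011 − 976 = 35 hPa.
V ≈ 6.5 × 35^0.655 = 6.5 × 10.265 ≈ 66.723 kt.
66.723 × 1.852 ≈ 123.57 km/h → 124 km/h.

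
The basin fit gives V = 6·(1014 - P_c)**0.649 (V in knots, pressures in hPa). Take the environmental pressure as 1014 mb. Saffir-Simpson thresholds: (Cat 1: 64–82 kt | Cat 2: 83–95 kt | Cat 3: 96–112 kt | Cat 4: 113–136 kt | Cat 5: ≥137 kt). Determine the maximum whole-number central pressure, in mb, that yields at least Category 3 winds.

942 mb

Category 3 begins at V = 96 kt.
Required ΔP = (96/6)^(1/0.649) = 16.000^1.541 ≈ 71.67 mb.
P_c ≤ 1014 − 71.67 = 942.33, so the highest integer P_c is 942 mb.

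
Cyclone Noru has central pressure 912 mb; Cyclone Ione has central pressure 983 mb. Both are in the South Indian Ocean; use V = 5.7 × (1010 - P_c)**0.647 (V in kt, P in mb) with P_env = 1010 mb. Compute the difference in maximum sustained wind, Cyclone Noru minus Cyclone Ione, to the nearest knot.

63 kt

Cyclone Noru: ΔP = 98; V ≈ 5.7 × 98^0.647 ≈ 110.71 kt.
Cyclone Ione: ΔP = 27; V ≈ 5.7 × 27^0.647 ≈ 48.08 kt.
Difference ≈ 110.71 − 48.08 = 62.63 → 63 kt.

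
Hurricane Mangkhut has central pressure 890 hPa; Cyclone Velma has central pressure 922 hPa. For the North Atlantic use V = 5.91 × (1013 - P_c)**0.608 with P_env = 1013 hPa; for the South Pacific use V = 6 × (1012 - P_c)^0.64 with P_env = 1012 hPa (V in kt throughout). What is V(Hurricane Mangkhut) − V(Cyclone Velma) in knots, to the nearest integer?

Hurricane Mangkhut: ΔP = 123; V ≈ 5.91 × 123^0.608 ≈ 110.22 kt.
Cyclone Velma: ΔP = 90; V ≈ 6 × 90^0.64 ≈ 106.87 kt.
Difference ≈ 110.22 − 106.87 = 3.35 → 3 kt.

3 kt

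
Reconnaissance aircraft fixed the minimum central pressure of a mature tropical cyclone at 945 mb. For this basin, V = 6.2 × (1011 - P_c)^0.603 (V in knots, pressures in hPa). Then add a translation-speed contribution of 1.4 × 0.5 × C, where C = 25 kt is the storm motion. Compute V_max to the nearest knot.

95 kt

ΔP = 1011 − 945 = 66 mb.
66^0.603 ≈ 12.508.
V ≈ 6.2 × 12.508 ≈ 77.5 kt.
Translation term: 1.4 × 0.5 × 25 = 17.5 kt.
Corrected V ≈ 95 kt → 95 kt.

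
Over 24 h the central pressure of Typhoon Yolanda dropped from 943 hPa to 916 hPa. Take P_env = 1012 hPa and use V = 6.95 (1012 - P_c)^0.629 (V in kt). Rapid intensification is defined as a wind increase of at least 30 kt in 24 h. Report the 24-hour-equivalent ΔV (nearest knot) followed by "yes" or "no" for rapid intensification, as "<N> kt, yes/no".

V₁: ΔP = 69, V ≈ 6.95 × 69^0.629 ≈ 99.68 kt.
V₂: ΔP = 96, V ≈ 6.95 × 96^0.629 ≈ 122.70 kt.
ΔV over 24 h = 23.02 kt → 24 h equivalent = 23.02 × 24/24 ≈ 23.02 kt.
23 kt < 30 kt ⇒ not rapid intensification.

23 kt, no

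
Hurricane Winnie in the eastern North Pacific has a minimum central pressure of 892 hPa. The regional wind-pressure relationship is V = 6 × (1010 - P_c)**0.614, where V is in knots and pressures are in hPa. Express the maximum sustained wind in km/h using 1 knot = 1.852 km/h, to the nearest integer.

ΔP = 1010 − 892 = 118 hPa.
V ≈ 6 × 118^0.614 = 6 × 18.713 ≈ 112.276 kt.
112.276 × 1.852 ≈ 207.94 km/h → 208 km/h.

208 km/h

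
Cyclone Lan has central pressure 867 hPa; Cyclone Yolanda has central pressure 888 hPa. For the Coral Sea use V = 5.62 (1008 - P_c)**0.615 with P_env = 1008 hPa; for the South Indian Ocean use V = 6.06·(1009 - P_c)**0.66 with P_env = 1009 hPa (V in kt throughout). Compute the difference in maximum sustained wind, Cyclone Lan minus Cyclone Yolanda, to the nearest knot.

Cyclone Lan: ΔP = 141; V ≈ 5.62 × 141^0.615 ≈ 117.90 kt.
Cyclone Yolanda: ΔP = 121; V ≈ 6.06 × 121^0.66 ≈ 143.59 kt.
Difference ≈ 117.90 − 143.59 = -25.69 → -26 kt.

-26 kt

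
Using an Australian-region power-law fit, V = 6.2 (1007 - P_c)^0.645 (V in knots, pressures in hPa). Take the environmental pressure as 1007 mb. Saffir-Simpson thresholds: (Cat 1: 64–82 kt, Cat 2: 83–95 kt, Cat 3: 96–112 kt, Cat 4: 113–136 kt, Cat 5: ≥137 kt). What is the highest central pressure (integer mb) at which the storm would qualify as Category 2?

Category 2 begins at V = 83 kt.
Required ΔP = (83/6.2)^(1/0.645) = 13.387^1.550 ≈ 55.82 mb.
P_c ≤ 1007 − 55.82 = 951.18, so the highest integer P_c is 951 mb.

951 mb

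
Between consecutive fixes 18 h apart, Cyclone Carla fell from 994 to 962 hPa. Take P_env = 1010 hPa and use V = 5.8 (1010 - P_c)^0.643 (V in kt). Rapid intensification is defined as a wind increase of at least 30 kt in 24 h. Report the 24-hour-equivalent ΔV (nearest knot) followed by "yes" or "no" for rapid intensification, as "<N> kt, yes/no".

47 kt, yes

V₁: ΔP = 16, V ≈ 5.8 × 16^0.643 ≈ 34.49 kt.
V₂: ΔP = 48, V ≈ 5.8 × 48^0.643 ≈ 69.90 kt.
ΔV over 18 h = 35.41 kt → 24 h equivalent = 35.41 × 24/18 ≈ 47.21 kt.
47 kt ≥ 30 kt ⇒ rapid intensification.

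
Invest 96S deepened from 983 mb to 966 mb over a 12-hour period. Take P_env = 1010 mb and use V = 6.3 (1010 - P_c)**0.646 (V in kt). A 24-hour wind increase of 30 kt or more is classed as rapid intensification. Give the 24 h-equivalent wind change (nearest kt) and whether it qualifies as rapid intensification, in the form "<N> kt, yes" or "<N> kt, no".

39 kt, yes

V₁: ΔP = 27, V ≈ 6.3 × 27^0.646 ≈ 52.97 kt.
V₂: ΔP = 44, V ≈ 6.3 × 44^0.646 ≈ 72.61 kt.
ΔV over 12 h = 19.64 kt → 24 h equivalent = 19.64 × 24/12 ≈ 39.28 kt.
39 kt ≥ 30 kt ⇒ rapid intensification.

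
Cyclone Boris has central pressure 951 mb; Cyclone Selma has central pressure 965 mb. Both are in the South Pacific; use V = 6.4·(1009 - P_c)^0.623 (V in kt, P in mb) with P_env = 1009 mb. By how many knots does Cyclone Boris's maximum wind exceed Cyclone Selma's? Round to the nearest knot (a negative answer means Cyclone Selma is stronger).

13 kt

Cyclone Boris: ΔP = 58; V ≈ 6.4 × 58^0.623 ≈ 80.31 kt.
Cyclone Selma: ΔP = 44; V ≈ 6.4 × 44^0.623 ≈ 67.62 kt.
Difference ≈ 80.31 − 67.62 = 12.69 → 13 kt.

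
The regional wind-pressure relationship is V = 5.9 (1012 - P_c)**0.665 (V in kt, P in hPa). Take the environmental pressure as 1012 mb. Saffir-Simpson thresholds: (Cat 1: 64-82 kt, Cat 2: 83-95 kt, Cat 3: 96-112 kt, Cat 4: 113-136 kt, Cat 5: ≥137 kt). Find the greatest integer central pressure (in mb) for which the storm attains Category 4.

Category 4 begins at V = 113 kt.
Required ΔP = (113/5.9)^(1/0.665) = 19.153^1.504 ≈ 84.75 mb.
P_c ≤ 1012 − 84.75 = 927.25, so the highest integer P_c is 927 mb.

927 mb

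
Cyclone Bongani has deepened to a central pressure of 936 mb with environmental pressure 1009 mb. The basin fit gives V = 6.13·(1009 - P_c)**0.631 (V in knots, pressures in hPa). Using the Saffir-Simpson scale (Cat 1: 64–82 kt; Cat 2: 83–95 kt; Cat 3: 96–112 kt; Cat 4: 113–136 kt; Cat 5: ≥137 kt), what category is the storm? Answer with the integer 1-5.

2

ΔP = 1009 − 936 = 73 mb.
V ≈ 6.13 × 73^0.631 = 6.13 × 14.99 ≈ 92 kt.
92 kt falls in the Category 2 band.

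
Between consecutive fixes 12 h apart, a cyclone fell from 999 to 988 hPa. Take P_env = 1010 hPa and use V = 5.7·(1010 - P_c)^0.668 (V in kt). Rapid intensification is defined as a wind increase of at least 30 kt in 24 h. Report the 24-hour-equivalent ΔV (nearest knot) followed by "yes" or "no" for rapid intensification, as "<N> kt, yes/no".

V₁: ΔP = 11, V ≈ 5.7 × 11^0.668 ≈ 28.28 kt.
V₂: ΔP = 22, V ≈ 5.7 × 22^0.668 ≈ 44.94 kt.
ΔV over 12 h = 16.66 kt → 24 h equivalent = 16.66 × 24/12 ≈ 33.32 kt.
33 kt ≥ 30 kt ⇒ rapid intensification.

33 kt, yes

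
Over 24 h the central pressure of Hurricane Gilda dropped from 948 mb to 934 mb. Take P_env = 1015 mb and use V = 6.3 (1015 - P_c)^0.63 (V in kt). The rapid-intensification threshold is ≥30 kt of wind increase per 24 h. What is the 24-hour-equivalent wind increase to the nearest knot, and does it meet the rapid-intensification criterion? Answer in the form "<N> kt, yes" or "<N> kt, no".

V₁: ΔP = 67, V ≈ 6.3 × 67^0.63 ≈ 89.08 kt.
V₂: ΔP = 81, V ≈ 6.3 × 81^0.63 ≈ 100.39 kt.
ΔV over 24 h = 11.31 kt → 24 h equivalent = 11.31 × 24/24 ≈ 11.31 kt.
11 kt < 30 kt ⇒ not rapid intensification.

11 kt, no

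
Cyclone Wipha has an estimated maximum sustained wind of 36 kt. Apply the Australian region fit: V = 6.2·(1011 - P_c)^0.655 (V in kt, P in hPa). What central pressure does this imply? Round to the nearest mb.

ΔP = (V / 6.2)^(1/0.655) = (36/6.2)^1.527.
36/6.2 = 5.806; 5.806^1.527 ≈ 14.66 mb.
P_c = 1011 − 14.66 = 996.34 ≈ 996 mb.

996 mb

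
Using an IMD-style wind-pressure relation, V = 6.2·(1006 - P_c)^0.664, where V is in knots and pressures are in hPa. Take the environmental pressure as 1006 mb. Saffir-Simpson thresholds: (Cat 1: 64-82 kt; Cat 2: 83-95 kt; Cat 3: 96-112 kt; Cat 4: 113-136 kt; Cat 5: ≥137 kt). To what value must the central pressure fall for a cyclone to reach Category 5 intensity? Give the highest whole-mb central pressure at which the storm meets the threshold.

Category 5 begins at V = 137 kt.
Required ΔP = (137/6.2)^(1/0.664) = 22.097^1.506 ≈ 105.83 mb.
P_c ≤ 1006 − 105.83 = 900.17, so the highest integer P_c is 900 mb.

900 mb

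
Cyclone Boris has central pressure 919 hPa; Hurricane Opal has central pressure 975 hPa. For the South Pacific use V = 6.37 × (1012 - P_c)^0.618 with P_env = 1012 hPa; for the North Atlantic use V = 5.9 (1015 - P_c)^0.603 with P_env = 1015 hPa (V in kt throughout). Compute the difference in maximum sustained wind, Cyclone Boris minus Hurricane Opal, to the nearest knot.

Cyclone Boris: ΔP = 93; V ≈ 6.37 × 93^0.618 ≈ 104.87 kt.
Hurricane Opal: ΔP = 40; V ≈ 5.9 × 40^0.603 ≈ 54.56 kt.
Difference ≈ 104.87 − 54.56 = 50.31 → 50 kt.

50 kt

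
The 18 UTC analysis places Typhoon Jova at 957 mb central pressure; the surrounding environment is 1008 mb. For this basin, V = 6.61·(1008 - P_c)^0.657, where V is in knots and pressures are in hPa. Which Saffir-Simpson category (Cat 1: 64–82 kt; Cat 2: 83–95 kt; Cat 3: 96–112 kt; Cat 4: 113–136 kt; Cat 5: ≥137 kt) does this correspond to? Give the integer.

ΔP = 1008 − 957 = 51 mb.
V ≈ 6.61 × 51^0.657 = 6.61 × 13.24 ≈ 88 kt.
88 kt falls in the Category 2 band.

2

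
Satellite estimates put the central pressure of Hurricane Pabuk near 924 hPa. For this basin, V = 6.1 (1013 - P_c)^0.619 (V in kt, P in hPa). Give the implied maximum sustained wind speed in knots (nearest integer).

98 kt

ΔP = 1013 − 924 = 89 hPa.
89^0.619 ≈ 16.094.
V ≈ 6.1 × 16.094 ≈ 98.2 kt.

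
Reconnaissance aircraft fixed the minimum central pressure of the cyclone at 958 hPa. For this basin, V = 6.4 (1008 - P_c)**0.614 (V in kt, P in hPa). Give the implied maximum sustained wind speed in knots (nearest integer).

71 kt

ΔP = 1008 − 958 = 50 hPa.
50^0.614 ≈ 11.045.
V ≈ 6.4 × 11.045 ≈ 70.7 kt.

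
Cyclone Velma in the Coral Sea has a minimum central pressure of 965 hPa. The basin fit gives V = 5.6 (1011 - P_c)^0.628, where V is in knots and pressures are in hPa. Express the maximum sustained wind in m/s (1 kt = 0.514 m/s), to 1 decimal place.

ΔP = 1011 − 965 = 46 hPa.
V ≈ 5.6 × 46^0.628 = 5.6 × 11.072 ≈ 62.001 kt.
62.001 × 0.514 ≈ 31.87 m/s → 31.9 m/s.

31.9 m/s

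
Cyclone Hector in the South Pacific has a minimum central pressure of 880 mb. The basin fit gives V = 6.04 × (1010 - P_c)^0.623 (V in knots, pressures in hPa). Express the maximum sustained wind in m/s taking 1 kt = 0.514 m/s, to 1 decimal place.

ΔP = 1010 − 880 = 130 mb.
V ≈ 6.04 × 130^0.623 = 6.04 × 20.749 ≈ 125.321 kt.
125.321 × 0.514 ≈ 64.41 m/s → 64.4 m/s.

64.4 m/s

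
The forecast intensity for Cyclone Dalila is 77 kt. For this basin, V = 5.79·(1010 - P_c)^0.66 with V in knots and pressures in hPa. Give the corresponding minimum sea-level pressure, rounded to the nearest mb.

ΔP = (V / 5.79)^(1/0.66) = (77/5.79)^1.515.
77/5.79 = 13.299; 13.299^1.515 ≈ 50.44 mb.
P_c = 1010 − 50.44 = 959.56 ≈ 960 mb.

960 mb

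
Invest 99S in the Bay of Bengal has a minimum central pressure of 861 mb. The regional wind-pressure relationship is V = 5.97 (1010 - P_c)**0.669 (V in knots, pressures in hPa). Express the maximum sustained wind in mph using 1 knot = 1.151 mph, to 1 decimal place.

195.4 mph

ΔP = 1010 − 861 = 149 mb.
V ≈ 5.97 × 149^0.669 = 5.97 × 28.436 ≈ 169.760 kt.
169.760 × 1.151 ≈ 195.39 mph → 195.4 mph.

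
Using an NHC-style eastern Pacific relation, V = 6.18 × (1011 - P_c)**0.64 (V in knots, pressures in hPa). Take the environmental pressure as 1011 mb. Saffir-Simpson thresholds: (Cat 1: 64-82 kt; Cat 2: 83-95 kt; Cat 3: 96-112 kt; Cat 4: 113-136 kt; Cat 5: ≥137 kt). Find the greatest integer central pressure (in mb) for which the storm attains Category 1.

Category 1 begins at V = 64 kt.
Required ΔP = (64/6.18)^(1/0.64) = 10.356^1.562 ≈ 38.57 mb.
P_c ≤ 1011 − 38.57 = 972.43, so the highest integer P_c is 972 mb.

972 mb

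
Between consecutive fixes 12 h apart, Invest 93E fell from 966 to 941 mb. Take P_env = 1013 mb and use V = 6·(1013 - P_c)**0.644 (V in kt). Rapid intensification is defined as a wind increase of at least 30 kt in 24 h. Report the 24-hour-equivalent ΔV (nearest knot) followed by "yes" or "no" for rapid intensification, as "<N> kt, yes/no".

45 kt, yes

V₁: ΔP = 47, V ≈ 6 × 47^0.644 ≈ 71.61 kt.
V₂: ΔP = 72, V ≈ 6 × 72^0.644 ≈ 94.25 kt.
ΔV over 12 h = 22.64 kt → 24 h equivalent = 22.64 × 24/12 ≈ 45.28 kt.
45 kt ≥ 30 kt ⇒ rapid intensification.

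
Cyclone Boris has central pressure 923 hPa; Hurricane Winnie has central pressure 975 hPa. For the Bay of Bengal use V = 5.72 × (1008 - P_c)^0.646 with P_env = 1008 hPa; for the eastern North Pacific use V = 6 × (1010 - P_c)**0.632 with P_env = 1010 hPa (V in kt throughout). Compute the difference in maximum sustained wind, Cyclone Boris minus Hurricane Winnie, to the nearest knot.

Cyclone Boris: ΔP = 85; V ≈ 5.72 × 85^0.646 ≈ 100.88 kt.
Hurricane Winnie: ΔP = 35; V ≈ 6 × 35^0.632 ≈ 56.75 kt.
Difference ≈ 100.88 − 56.75 = 44.13 → 44 kt.

44 kt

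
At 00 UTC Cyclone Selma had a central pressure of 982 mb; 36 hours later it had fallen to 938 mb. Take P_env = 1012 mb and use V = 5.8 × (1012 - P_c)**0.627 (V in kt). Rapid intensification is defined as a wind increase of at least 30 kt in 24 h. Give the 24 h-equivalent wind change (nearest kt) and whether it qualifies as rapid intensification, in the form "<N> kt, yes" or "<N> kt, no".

25 kt, no

V₁: ΔP = 30, V ≈ 5.8 × 30^0.627 ≈ 48.93 kt.
V₂: ΔP = 74, V ≈ 5.8 × 74^0.627 ≈ 86.19 kt.
ΔV over 36 h = 37.26 kt → 24 h equivalent = 37.26 × 24/36 ≈ 24.84 kt.
25 kt < 30 kt ⇒ not rapid intensification.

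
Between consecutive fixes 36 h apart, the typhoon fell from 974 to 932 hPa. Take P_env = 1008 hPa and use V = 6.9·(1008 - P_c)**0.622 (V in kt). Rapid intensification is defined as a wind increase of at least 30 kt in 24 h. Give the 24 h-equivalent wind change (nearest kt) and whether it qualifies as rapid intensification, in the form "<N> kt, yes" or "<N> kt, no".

27 kt, no

V₁: ΔP = 34, V ≈ 6.9 × 34^0.622 ≈ 61.86 kt.
V₂: ΔP = 76, V ≈ 6.9 × 76^0.622 ≈ 102.03 kt.
ΔV over 36 h = 40.17 kt → 24 h equivalent = 40.17 × 24/36 ≈ 26.78 kt.
27 kt < 30 kt ⇒ not rapid intensification.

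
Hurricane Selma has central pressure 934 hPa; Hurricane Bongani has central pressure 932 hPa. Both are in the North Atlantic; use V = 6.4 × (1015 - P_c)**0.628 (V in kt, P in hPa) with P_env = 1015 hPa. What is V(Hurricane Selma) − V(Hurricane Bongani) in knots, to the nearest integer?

-2 kt

Hurricane Selma: ΔP = 81; V ≈ 6.4 × 81^0.628 ≈ 101.09 kt.
Hurricane Bongani: ΔP = 83; V ≈ 6.4 × 83^0.628 ≈ 102.65 kt.
Difference ≈ 101.09 − 102.65 = -1.56 → -2 kt.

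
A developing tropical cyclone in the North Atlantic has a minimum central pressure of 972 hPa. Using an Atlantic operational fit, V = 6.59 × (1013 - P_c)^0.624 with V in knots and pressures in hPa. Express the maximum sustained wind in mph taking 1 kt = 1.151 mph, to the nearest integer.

ΔP = 1013 − 972 = 41 hPa.
V ≈ 6.59 × 41^0.624 = 6.59 × 10.148 ≈ 66.875 kt.
66.875 × 1.151 ≈ 76.97 mph → 77 mph.

77 mph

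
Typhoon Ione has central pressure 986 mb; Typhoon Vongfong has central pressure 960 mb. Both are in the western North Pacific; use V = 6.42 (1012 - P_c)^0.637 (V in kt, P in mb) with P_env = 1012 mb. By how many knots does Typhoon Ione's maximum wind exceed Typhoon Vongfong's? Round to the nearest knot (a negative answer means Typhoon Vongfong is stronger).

Typhoon Ione: ΔP = 26; V ≈ 6.42 × 26^0.637 ≈ 51.15 kt.
Typhoon Vongfong: ΔP = 52; V ≈ 6.42 × 52^0.637 ≈ 79.55 kt.
Difference ≈ 51.15 − 79.55 = -28.40 → -28 kt.

-28 kt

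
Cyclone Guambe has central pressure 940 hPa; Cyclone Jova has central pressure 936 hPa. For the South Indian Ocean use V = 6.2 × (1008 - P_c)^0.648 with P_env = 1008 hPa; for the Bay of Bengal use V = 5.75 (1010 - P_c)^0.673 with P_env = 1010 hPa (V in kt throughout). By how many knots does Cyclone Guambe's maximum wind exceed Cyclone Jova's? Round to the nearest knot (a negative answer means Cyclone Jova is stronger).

-9 kt

Cyclone Guambe: ΔP = 68; V ≈ 6.2 × 68^0.648 ≈ 95.47 kt.
Cyclone Jova: ΔP = 74; V ≈ 5.75 × 74^0.673 ≈ 104.15 kt.
Difference ≈ 95.47 − 104.15 = -8.68 → -9 kt.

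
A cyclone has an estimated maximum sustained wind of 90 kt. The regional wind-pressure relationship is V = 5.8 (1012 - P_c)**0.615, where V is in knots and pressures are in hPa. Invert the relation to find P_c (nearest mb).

ΔP = (V / 5.8)^(1/0.615) = (90/5.8)^1.626.
90/5.8 = 15.517; 15.517^1.626 ≈ 86.35 mb.
P_c = 1012 − 86.35 = 925.65 ≈ 926 mb.

926 mb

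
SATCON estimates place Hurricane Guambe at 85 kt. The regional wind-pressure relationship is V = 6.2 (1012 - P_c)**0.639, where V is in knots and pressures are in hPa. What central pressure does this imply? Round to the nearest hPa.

ΔP = (V / 6.2)^(1/0.639) = (85/6.2)^1.565.
85/6.2 = 13.710; 13.710^1.565 ≈ 60.17 hPa.
P_c = 1012 − 60.17 = 951.83 ≈ 952 hPa.

952 hPa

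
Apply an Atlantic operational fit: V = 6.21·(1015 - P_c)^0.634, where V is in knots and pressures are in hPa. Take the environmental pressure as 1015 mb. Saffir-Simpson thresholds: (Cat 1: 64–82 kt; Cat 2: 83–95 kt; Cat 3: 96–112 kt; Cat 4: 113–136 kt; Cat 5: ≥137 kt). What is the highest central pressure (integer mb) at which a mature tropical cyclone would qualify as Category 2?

Category 2 begins at V = 83 kt.
Required ΔP = (83/6.21)^(1/0.634) = 13.366^1.577 ≈ 59.70 mb.
P_c ≤ 1015 − 59.70 = 955.30, so the highest integer P_c is 955 mb.

955 mb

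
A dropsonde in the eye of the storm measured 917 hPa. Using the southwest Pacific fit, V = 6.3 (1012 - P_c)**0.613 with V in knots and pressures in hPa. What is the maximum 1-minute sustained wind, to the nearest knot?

ΔP = 1012 − 917 = 95 hPa.
95^0.613 ≈ 16.306.
V ≈ 6.3 × 16.306 ≈ 102.7 kt.

103 kt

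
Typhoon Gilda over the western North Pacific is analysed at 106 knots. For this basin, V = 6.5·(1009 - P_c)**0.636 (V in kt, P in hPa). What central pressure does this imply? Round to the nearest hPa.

ΔP = (V / 6.5)^(1/0.636) = (106/6.5)^1.572.
106/6.5 = 16.308; 16.308^1.572 ≈ 80.59 hPa.
P_c = 1009 − 80.59 = 928.41 ≈ 928 hPa.

928 hPa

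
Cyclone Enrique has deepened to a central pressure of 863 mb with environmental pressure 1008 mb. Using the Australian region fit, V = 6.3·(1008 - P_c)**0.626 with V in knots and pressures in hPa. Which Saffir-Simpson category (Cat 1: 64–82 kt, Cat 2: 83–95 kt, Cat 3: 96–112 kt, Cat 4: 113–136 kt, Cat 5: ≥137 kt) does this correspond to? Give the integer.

ΔP = 1008 − 863 = 145 mb.
V ≈ 6.3 × 145^0.626 = 6.3 × 22.54 ≈ 142 kt.
142 kt falls in the Category 5 band.

5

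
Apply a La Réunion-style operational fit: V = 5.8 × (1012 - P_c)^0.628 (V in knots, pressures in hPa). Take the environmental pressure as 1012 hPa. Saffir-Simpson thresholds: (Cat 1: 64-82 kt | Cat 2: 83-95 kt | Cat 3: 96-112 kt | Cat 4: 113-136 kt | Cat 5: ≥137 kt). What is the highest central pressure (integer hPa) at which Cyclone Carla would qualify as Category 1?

Category 1 begins at V = 64 kt.
Required ΔP = (64/5.8)^(1/0.628) = 11.034^1.592 ≈ 45.75 hPa.
P_c ≤ 1012 − 45.75 = 966.25, so the highest integer P_c is 966 hPa.

966 hPa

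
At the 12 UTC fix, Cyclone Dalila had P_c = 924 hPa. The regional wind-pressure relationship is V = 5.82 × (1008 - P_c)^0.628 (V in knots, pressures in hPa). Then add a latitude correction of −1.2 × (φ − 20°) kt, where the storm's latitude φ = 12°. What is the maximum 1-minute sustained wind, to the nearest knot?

104 kt

ΔP = 1008 − 924 = 84 hPa.
84^0.628 ≈ 16.160.
V ≈ 5.82 × 16.160 ≈ 94.1 kt.
Latitude correction: −1.2 × (12 − 20) = 9.6 kt.
Corrected V ≈ 103.7 kt → 104 kt.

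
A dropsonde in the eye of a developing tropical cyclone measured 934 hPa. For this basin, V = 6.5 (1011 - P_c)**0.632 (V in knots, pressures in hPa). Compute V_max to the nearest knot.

101 kt

ΔP = 1011 − 934 = 77 hPa.
77^0.632 ≈ 15.569.
V ≈ 6.5 × 15.569 ≈ 101.2 kt.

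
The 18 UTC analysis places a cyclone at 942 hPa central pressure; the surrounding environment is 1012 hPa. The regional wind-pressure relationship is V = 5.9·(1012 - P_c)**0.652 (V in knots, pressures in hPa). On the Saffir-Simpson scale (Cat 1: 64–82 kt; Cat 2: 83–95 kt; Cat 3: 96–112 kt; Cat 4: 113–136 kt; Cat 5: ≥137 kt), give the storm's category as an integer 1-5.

ΔP = 1012 − 942 = 70 hPa.
V ≈ 5.9 × 70^0.652 = 5.9 × 15.96 ≈ 94 kt.
94 kt falls in the Category 2 band.

2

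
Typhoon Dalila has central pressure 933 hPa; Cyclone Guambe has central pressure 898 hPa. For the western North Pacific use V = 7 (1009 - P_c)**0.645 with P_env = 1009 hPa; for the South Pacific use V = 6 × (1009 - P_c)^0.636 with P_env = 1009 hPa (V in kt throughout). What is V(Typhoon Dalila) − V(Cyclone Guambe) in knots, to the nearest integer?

Typhoon Dalila: ΔP = 76; V ≈ 7 × 76^0.645 ≈ 114.35 kt.
Cyclone Guambe: ΔP = 111; V ≈ 6 × 111^0.636 ≈ 119.94 kt.
Difference ≈ 114.35 − 119.94 = -5.59 → -6 kt.

-6 kt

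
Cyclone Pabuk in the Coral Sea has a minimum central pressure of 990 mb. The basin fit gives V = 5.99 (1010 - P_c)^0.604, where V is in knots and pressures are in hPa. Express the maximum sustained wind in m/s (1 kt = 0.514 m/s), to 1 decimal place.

18.8 m/s

ΔP = 1010 − 990 = 20 mb.
V ≈ 5.99 × 20^0.604 = 5.99 × 6.107 ≈ 36.580 kt.
36.580 × 0.514 ≈ 18.80 m/s → 18.8 m/s.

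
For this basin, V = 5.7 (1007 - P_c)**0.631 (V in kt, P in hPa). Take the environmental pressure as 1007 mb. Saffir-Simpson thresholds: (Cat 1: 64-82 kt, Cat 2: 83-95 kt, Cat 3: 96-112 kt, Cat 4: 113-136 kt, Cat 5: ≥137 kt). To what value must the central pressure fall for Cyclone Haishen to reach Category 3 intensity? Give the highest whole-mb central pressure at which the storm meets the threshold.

Category 3 begins at V = 96 kt.
Required ΔP = (96/5.7)^(1/0.631) = 16.842^1.585 ≈ 87.82 mb.
P_c ≤ 1007 − 87.82 = 919.18, so the highest integer P_c is 919 mb.

919 mb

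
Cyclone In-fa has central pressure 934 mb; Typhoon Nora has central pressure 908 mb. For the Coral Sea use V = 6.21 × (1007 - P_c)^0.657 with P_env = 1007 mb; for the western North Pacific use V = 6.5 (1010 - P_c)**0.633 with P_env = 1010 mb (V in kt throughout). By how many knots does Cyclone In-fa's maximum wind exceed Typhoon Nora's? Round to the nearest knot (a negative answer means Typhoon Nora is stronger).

-17 kt

Cyclone In-fa: ΔP = 73; V ≈ 6.21 × 73^0.657 ≈ 104.06 kt.
Typhoon Nora: ΔP = 102; V ≈ 6.5 × 102^0.633 ≈ 121.44 kt.
Difference ≈ 104.06 − 121.44 = -17.38 → -17 kt.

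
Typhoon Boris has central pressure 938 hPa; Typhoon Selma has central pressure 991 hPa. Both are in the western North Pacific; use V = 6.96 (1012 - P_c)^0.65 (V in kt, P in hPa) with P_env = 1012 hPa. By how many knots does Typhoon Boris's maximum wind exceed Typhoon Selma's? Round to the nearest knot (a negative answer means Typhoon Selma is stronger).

64 kt

Typhoon Boris: ΔP = 74; V ≈ 6.96 × 74^0.65 ≈ 114.19 kt.
Typhoon Selma: ΔP = 21; V ≈ 6.96 × 21^0.65 ≈ 50.36 kt.
Difference ≈ 114.19 − 50.36 = 63.83 → 64 kt.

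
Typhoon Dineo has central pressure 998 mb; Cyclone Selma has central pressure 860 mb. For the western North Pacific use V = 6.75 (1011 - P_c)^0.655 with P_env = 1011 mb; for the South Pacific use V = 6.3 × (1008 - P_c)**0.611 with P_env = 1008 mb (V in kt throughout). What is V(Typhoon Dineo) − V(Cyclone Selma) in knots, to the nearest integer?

Typhoon Dineo: ΔP = 13; V ≈ 6.75 × 13^0.655 ≈ 36.22 kt.
Cyclone Selma: ΔP = 148; V ≈ 6.3 × 148^0.611 ≈ 133.47 kt.
Difference ≈ 36.22 − 133.47 = -97.25 → -97 kt.

-97 kt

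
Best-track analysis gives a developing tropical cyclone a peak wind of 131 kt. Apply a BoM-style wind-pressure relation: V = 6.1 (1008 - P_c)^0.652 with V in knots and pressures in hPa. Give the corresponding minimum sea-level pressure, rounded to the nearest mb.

ΔP = (V / 6.1)^(1/0.652) = (131/6.1)^1.534.
131/6.1 = 21.475; 21.475^1.534 ≈ 110.37 mb.
P_c = 1008 − 110.37 = 897.63 ≈ 898 mb.

898 mb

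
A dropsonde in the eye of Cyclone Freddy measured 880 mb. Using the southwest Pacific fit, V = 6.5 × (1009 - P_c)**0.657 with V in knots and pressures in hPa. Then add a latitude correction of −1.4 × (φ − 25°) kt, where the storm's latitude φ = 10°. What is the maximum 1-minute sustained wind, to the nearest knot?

179 kt

ΔP = 1009 − 880 = 129 mb.
129^0.657 ≈ 24.359.
V ≈ 6.5 × 24.359 ≈ 158.3 kt.
Latitude correction: −1.4 × (10 − 25) = 21 kt.
Corrected V ≈ 179.3 kt → 179 kt.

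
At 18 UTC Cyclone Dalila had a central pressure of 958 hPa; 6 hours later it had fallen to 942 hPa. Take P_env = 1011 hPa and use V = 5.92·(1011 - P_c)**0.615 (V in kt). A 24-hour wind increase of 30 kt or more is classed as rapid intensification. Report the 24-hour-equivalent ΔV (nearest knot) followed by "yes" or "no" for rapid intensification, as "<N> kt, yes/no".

48 kt, yes

V₁: ΔP = 53, V ≈ 5.92 × 53^0.615 ≈ 68.04 kt.
V₂: ΔP = 69, V ≈ 5.92 × 69^0.615 ≈ 80.02 kt.
ΔV over 6 h = 11.98 kt → 24 h equivalent = 11.98 × 24/6 ≈ 47.92 kt.
48 kt ≥ 30 kt ⇒ rapid intensification.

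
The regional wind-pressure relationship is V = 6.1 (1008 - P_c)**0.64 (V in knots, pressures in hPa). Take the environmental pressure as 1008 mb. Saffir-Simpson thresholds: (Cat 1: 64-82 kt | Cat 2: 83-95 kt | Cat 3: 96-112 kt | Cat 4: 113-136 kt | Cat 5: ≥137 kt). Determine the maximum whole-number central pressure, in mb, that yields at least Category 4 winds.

912 mb

Category 4 begins at V = 113 kt.
Required ΔP = (113/6.1)^(1/0.64) = 18.525^1.562 ≈ 95.69 mb.
P_c ≤ 1008 − 95.69 = 912.31, so the highest integer P_c is 912 mb.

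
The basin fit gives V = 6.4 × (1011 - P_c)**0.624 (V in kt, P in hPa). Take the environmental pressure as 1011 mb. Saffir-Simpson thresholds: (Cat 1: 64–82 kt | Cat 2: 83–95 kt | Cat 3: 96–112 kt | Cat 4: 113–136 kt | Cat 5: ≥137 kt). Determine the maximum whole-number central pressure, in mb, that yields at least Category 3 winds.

Category 3 begins at V = 96 kt.
Required ΔP = (96/6.4)^(1/0.624) = 15.000^1.603 ≈ 76.69 mb.
P_c ≤ 1011 − 76.69 = 934.31, so the highest integer P_c is 934 mb.

934 mb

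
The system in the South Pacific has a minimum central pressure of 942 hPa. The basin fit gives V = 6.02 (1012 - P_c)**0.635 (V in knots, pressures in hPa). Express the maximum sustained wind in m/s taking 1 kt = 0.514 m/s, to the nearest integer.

ΔP = 1012 − 942 = 70 hPa.
V ≈ 6.02 × 70^0.635 = 6.02 × 14.847 ≈ 89.379 kt.
89.379 × 0.514 ≈ 45.94 m/s → 46 m/s.

46 m/s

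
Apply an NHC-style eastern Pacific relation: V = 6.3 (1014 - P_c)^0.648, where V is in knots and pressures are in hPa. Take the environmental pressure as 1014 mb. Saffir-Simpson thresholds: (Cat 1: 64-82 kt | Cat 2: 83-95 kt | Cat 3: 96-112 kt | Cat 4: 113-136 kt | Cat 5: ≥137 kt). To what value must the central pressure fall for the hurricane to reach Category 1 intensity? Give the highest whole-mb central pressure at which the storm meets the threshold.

Category 1 begins at V = 64 kt.
Required ΔP = (64/6.3)^(1/0.648) = 10.159^1.543 ≈ 35.79 mb.
P_c ≤ 1014 − 35.79 = 978.21, so the highest integer P_c is 978 mb.

978 mb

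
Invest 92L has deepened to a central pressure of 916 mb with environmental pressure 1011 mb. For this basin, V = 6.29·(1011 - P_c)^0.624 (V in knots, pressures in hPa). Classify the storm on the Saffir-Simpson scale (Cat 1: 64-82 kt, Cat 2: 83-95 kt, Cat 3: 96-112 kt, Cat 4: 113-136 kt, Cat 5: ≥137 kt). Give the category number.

3

ΔP = 1011 − 916 = 95 mb.
V ≈ 6.29 × 95^0.624 = 6.29 × 17.14 ≈ 108 kt.
108 kt falls in the Category 3 band.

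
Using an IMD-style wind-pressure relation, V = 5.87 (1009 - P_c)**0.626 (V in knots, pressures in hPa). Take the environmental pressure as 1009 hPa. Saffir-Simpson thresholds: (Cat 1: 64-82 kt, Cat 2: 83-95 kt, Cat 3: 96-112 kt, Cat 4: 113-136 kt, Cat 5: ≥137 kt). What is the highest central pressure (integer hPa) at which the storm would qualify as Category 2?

940 hPa

Category 2 begins at V = 83 kt.
Required ΔP = (83/5.87)^(1/0.626) = 14.140^1.597 ≈ 68.83 hPa.
P_c ≤ 1009 − 68.83 = 940.17, so the highest integer P_c is 940 hPa.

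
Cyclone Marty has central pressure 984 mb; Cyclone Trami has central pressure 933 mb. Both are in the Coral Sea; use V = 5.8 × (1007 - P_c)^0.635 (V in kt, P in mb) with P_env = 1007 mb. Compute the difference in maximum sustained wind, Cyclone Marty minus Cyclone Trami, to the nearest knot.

-47 kt

Cyclone Marty: ΔP = 23; V ≈ 5.8 × 23^0.635 ≈ 42.47 kt.
Cyclone Trami: ΔP = 74; V ≈ 5.8 × 74^0.635 ≈ 89.21 kt.
Difference ≈ 42.47 − 89.21 = -46.74 → -47 kt.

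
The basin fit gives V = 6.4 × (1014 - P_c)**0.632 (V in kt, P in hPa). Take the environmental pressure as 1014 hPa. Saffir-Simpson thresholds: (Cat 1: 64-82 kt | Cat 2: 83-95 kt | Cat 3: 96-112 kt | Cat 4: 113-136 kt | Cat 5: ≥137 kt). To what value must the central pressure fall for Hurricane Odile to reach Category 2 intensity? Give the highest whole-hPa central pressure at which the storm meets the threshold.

956 hPa

Category 2 begins at V = 83 kt.
Required ΔP = (83/6.4)^(1/0.632) = 12.969^1.582 ≈ 57.67 hPa.
P_c ≤ 1014 − 57.67 = 956.33, so the highest integer P_c is 956 hPa.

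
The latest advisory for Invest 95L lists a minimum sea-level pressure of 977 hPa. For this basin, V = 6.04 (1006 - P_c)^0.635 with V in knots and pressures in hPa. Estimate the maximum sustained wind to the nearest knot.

ΔP = 1006 − 977 = 29 hPa.
29^0.635 ≈ 8.484.
V ≈ 6.04 × 8.484 ≈ 51.2 kt.

51 kt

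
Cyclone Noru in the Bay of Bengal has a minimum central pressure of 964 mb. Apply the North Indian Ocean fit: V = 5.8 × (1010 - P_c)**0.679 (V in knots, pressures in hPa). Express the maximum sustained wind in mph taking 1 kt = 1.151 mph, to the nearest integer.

ΔP = 1010 − 964 = 46 mb.
V ≈ 5.8 × 46^0.679 = 5.8 × 13.459 ≈ 78.062 kt.
78.062 × 1.151 ≈ 89.85 mph → 90 mph.

90 mph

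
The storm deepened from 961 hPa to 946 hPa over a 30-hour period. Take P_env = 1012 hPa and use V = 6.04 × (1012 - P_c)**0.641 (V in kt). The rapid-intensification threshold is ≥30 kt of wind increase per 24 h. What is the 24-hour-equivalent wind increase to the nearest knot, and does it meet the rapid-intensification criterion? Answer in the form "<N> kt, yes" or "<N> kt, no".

V₁: ΔP = 51, V ≈ 6.04 × 51^0.641 ≈ 75.09 kt.
V₂: ΔP = 66, V ≈ 6.04 × 66^0.641 ≈ 88.59 kt.
ΔV over 30 h = 13.50 kt → 24 h equivalent = 13.50 × 24/30 ≈ 10.80 kt.
11 kt < 30 kt ⇒ not rapid intensification.

11 kt, no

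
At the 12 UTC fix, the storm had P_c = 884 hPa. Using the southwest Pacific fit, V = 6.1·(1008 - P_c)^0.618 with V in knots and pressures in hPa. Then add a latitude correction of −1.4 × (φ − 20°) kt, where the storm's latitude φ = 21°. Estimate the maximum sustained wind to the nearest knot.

119 kt

ΔP = 1008 − 884 = 124 hPa.
124^0.618 ≈ 19.667.
V ≈ 6.1 × 19.667 ≈ 120.0 kt.
Latitude correction: −1.4 × (21 − 20) = -1.4 kt.
Corrected V ≈ 118.6 kt → 119 kt.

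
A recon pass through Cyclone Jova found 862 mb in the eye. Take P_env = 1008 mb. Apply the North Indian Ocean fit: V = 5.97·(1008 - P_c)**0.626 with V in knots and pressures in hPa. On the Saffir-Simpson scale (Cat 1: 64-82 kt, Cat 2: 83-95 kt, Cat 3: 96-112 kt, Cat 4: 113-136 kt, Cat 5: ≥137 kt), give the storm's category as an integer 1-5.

4

ΔP = 1008 − 862 = 146 mb.
V ≈ 5.97 × 146^0.626 = 5.97 × 22.64 ≈ 135 kt.
135 kt falls in the Category 4 band.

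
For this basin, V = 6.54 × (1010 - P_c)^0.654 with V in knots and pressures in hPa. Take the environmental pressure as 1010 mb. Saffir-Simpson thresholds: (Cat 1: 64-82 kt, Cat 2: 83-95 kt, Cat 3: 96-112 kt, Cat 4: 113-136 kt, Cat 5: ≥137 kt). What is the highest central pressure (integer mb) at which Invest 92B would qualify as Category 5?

Category 5 begins at V = 137 kt.
Required ΔP = (137/6.54)^(1/0.654) = 20.948^1.529 ≈ 104.74 mb.
P_c ≤ 1010 − 104.74 = 905.26, so the highest integer P_c is 905 mb.

905 mb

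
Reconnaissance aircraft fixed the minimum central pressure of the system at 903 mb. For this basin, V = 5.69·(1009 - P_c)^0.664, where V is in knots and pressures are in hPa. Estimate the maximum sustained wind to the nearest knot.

ΔP = 1009 − 903 = 106 mb.
106^0.664 ≈ 22.121.
V ≈ 5.69 × 22.121 ≈ 125.9 kt.

126 kt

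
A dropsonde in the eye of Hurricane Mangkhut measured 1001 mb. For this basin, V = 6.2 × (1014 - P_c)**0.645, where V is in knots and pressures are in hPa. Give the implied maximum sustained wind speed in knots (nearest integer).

ΔP = 1014 − 1001 = 13 mb.
13^0.645 ≈ 5.230.
V ≈ 6.2 × 5.230 ≈ 32.4 kt.

32 kt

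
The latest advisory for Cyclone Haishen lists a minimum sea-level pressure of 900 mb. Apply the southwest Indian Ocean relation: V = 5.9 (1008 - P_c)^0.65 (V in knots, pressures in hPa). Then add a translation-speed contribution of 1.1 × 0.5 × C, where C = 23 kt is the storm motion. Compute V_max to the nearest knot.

ΔP = 1008 − 900 = 108 mb.
108^0.65 ≈ 20.976.
V ≈ 5.9 × 20.976 ≈ 123.8 kt.
Translation term: 1.1 × 0.5 × 23 = 12.65 kt.
Corrected V ≈ 136.45 kt → 136 kt.

136 kt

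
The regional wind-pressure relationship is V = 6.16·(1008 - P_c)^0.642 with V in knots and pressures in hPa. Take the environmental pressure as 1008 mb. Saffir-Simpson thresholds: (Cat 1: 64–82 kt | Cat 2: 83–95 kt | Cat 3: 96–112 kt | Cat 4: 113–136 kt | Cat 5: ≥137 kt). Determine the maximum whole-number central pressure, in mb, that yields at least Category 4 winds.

Category 4 begins at V = 113 kt.
Required ΔP = (113/6.16)^(1/0.642) = 18.344^1.558 ≈ 92.91 mb.
P_c ≤ 1008 − 92.91 = 915.09, so the highest integer P_c is 915 mb.

915 mb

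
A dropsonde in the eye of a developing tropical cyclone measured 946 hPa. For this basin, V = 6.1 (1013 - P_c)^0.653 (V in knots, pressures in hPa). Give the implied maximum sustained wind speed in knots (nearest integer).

95 kt

ΔP = 1013 − 946 = 67 hPa.
67^0.653 ≈ 15.575.
V ≈ 6.1 × 15.575 ≈ 95.0 kt.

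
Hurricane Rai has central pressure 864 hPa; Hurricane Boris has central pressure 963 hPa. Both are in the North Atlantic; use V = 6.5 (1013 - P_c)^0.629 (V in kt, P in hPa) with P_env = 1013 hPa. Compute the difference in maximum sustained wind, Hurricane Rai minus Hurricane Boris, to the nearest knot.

75 kt

Hurricane Rai: ΔP = 149; V ≈ 6.5 × 149^0.629 ≈ 151.30 kt.
Hurricane Boris: ΔP = 50; V ≈ 6.5 × 50^0.629 ≈ 76.13 kt.
Difference ≈ 151.30 − 76.13 = 75.17 → 75 kt.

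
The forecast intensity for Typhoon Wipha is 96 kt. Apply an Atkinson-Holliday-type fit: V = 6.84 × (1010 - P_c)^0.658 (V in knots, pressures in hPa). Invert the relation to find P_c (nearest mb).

955 mb

ΔP = (V / 6.84)^(1/0.658) = (96/6.84)^1.520.
96/6.84 = 14.035; 14.035^1.520 ≈ 55.40 mb.
P_c = 1010 − 55.40 = 954.60 ≈ 955 mb.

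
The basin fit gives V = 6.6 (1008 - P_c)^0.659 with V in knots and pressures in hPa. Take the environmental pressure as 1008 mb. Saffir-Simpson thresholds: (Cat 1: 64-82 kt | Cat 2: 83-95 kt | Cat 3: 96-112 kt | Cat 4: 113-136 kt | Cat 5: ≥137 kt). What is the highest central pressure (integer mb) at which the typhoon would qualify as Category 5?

908 mb

Category 5 begins at V = 137 kt.
Required ΔP = (137/6.6)^(1/0.659) = 20.758^1.517 ≈ 99.71 mb.
P_c ≤ 1008 − 99.71 = 908.29, so the highest integer P_c is 908 mb.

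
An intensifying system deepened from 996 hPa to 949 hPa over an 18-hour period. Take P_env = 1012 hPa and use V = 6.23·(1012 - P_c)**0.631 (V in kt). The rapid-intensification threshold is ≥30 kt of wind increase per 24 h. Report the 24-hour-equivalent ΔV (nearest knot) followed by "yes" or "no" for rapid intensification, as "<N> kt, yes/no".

66 kt, yes

V₁: ΔP = 16, V ≈ 6.23 × 16^0.631 ≈ 35.83 kt.
V₂: ΔP = 63, V ≈ 6.23 × 63^0.631 ≈ 85.09 kt.
ΔV over 18 h = 49.26 kt → 24 h equivalent = 49.26 × 24/18 ≈ 65.68 kt.
66 kt ≥ 30 kt ⇒ rapid intensification.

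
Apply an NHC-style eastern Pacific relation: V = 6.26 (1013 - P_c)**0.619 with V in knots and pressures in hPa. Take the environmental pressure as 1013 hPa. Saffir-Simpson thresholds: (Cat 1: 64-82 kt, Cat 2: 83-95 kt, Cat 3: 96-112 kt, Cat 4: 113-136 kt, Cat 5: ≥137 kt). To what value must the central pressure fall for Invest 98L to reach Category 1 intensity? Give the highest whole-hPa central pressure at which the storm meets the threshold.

970 hPa

Category 1 begins at V = 64 kt.
Required ΔP = (64/6.26)^(1/0.619) = 10.224^1.616 ≈ 42.76 hPa.
P_c ≤ 1013 − 42.76 = 970.24, so the highest integer P_c is 970 hPa.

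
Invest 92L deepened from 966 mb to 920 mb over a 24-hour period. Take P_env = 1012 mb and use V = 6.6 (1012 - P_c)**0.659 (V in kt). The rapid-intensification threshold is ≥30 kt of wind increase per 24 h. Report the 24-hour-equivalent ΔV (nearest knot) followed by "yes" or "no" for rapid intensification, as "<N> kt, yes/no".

48 kt, yes

V₁: ΔP = 46, V ≈ 6.6 × 46^0.659 ≈ 82.28 kt.
V₂: ΔP = 92, V ≈ 6.6 × 92^0.659 ≈ 129.92 kt.
ΔV over 24 h = 47.64 kt → 24 h equivalent = 47.64 × 24/24 ≈ 47.64 kt.
48 kt ≥ 30 kt ⇒ rapid intensification.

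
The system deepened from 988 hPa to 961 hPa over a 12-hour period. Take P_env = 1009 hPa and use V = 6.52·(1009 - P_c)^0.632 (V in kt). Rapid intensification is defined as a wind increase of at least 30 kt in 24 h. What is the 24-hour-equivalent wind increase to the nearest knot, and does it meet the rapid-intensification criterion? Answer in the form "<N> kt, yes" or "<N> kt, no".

61 kt, yes

V₁: ΔP = 21, V ≈ 6.52 × 21^0.632 ≈ 44.66 kt.
V₂: ΔP = 48, V ≈ 6.52 × 48^0.632 ≈ 75.30 kt.
ΔV over 12 h = 30.64 kt → 24 h equivalent = 30.64 × 24/12 ≈ 61.28 kt.
61 kt ≥ 30 kt ⇒ rapid intensification.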